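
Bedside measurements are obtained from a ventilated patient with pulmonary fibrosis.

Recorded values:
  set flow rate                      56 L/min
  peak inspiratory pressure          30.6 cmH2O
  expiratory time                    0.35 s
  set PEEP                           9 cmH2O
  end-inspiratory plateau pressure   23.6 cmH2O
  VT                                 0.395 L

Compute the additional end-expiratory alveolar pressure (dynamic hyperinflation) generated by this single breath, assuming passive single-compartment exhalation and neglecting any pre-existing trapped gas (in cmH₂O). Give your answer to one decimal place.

Flow: 56 L/min ÷ 60 = 0.9333 L/s.
R = (PIP − Pplat)/V̇ = (30.6 − 23.6) / 0.9333 = 7.0/0.9333 = 7.5 cmH2O·s/L.
C = Vt/(Pplat − PEEP) = 395.0 / (23.6 − 9) = 395.0/14.6 = 27.055 mL/cmH2O.
τ = R × C = 7.5 × 0.02706 L/cmH2O = 0.203 s.
Fraction remaining = e^(−Te/τ) = e^(−0.35/0.203) = 0.1783; trapped volume = 395.0 × 0.1783 = 70.429 mL.
Additional alveolar pressure from trapping ≈ V_trapped / C = 70.429 / 27.055 = 2.603 cmH2O.

2.6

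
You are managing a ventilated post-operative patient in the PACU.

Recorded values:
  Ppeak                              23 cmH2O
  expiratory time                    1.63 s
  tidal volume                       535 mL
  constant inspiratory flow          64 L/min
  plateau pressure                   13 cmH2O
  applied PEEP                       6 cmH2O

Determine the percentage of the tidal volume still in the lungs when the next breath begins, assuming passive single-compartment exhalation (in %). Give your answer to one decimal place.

Flow: 64 L/min ÷ 60 = 1.0667 L/s.
R = (PIP − Pplat)/V̇ = (23 − 13) / 1.0667 = 10.0/1.0667 = 9.375 cmH2O·s/L.
C = Vt/(Pplat − PEEP) = 535.0 / (13 − 6) = 535.0/7.0 = 76.429 mL/cmH2O.
τ = R × C = 9.375 × 0.07643 L/cmH2O = 0.7165 s.
Fraction remaining at end-expiration = e^(−Te/τ) = e^(−1.63/0.7165) = 0.1028 → 10.28%.

10.3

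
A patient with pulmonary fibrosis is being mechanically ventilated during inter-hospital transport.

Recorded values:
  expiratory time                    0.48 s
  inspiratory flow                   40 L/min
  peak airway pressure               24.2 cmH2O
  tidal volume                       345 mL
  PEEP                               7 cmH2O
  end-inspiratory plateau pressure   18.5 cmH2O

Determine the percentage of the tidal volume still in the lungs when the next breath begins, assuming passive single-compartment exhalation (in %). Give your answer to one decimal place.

15.4

Flow: 40 L/min ÷ 60 = 0.6667 L/s.
R = (PIP − Pplat)/V̇ = (24.2 − 18.5) / 0.6667 = 5.7/0.6667 = 8.55 cmH2O·s/L.
C = Vt/(Pplat − PEEP) = 345.0 / (18.5 − 7) = 345.0/11.5 = 30.0 mL/cmH2O.
τ = R × C = 8.55 × 0.03 L/cmH2O = 0.2565 s.
Fraction remaining at end-expiration = e^(−Te/τ) = e^(−0.48/0.2565) = 0.1539 → 15.39%.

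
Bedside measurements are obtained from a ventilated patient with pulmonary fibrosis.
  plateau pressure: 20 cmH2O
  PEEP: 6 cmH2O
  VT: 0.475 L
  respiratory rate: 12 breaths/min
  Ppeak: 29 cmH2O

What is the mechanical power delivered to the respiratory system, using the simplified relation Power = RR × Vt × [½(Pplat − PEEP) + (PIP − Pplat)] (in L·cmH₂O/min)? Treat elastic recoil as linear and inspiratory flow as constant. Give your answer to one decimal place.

91.2

Per-breath work = Vt × [½(Pplat−PEEP) + (PIP−Pplat)] = 0.475 × [0.5×14.0 + 9.0] = 0.475 × 16.0 = 7.6 L·cmH2O.
Power = 12 × 7.6 = 91.2 L·cmH2O/min.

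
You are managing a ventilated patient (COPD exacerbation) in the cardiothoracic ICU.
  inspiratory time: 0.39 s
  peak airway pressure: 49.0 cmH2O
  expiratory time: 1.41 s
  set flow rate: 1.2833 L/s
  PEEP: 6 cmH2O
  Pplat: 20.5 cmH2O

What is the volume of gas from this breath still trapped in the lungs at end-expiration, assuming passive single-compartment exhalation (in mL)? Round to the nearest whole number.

Vt = flow × Ti = 1.2833 L/s × 0.39 s × 1000 mL/L = 500.49 mL.
R = (PIP − Pplat)/V̇ = (49.0 − 20.5) / 1.2833 = 28.5/1.2833 = 22.208 cmH2O·s/L.
C = Vt/(Pplat − PEEP) = 500.49 / (20.5 − 6) = 500.49/14.5 = 34.517 mL/cmH2O.
τ = R × C = 22.208 × 0.03452 L/cmH2O = 0.7666 s.
Fraction remaining = e^(−Te/τ) = e^(−1.41/0.7666) = 0.1589.
Trapped volume = 500.49 × 0.1589 = 79.528 mL.

80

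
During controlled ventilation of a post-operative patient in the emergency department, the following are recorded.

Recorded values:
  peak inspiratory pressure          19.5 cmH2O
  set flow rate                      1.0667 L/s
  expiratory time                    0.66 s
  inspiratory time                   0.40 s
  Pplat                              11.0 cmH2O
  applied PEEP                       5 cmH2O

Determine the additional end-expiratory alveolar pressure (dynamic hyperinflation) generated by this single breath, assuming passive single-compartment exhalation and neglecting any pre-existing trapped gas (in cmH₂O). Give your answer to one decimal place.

1.9

Vt = flow × Ti = 1.0667 L/s × 0.40 s × 1000 mL/L = 426.68 mL.
R = (PIP − Pplat)/V̇ = (19.5 − 11.0) / 1.0667 = 8.5/1.0667 = 7.969 cmH2O·s/L.
C = Vt/(Pplat − PEEP) = 426.68 / (11.0 − 5) = 426.68/6.0 = 71.113 mL/cmH2O.
τ = R × C = 7.969 × 0.07111 L/cmH2O = 0.5667 s.
Fraction remaining = e^(−Te/τ) = e^(−0.66/0.5667) = 0.312; trapped volume = 426.68 × 0.312 = 133.12 mL.
Additional alveolar pressure from trapping ≈ V_trapped / C = 133.12 / 71.113 = 1.872 cmH2O.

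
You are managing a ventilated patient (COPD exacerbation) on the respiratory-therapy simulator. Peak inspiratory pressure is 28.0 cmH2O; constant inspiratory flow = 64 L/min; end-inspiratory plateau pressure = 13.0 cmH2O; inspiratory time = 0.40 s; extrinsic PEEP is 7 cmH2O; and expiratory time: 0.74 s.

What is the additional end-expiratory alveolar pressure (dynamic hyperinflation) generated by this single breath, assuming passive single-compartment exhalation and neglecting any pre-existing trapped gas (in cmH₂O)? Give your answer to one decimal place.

Flow: 64 L/min ÷ 60 = 1.0667 L/s.
Vt = flow × Ti = 1.0667 L/s × 0.40 s × 1000 mL/L = 426.68 mL.
R = (PIP − Pplat)/V̇ = (28.0 − 13.0) / 1.0667 = 15.0/1.0667 = 14.062 cmH2O·s/L.
C = Vt/(Pplat − PEEP) = 426.68 / (13.0 − 7) = 426.68/6.0 = 71.113 mL/cmH2O.
τ = R × C = 14.062 × 0.07111 L/cmH2O = 0.9999 s.
Fraction remaining = e^(−Te/τ) = e^(−0.74/0.9999) = 0.4771; trapped volume = 426.68 × 0.4771 = 203.57 mL.
Additional alveolar pressure from trapping ≈ V_trapped / C = 203.57 / 71.113 = 2.863 cmH2O.

2.9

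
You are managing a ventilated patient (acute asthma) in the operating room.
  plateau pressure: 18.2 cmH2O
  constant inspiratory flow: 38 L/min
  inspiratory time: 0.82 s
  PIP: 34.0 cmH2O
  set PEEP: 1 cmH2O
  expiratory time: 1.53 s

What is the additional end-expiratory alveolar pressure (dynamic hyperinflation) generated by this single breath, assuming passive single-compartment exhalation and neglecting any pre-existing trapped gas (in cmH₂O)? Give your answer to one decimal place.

Flow: 38 L/min ÷ 60 = 0.6333 L/s.
Vt = flow × Ti = 0.6333 L/s × 0.82 s × 1000 mL/L = 519.31 mL.
R = (PIP − Pplat)/V̇ = (34.0 − 18.2) / 0.6333 = 15.8/0.6333 = 24.949 cmH2O·s/L.
C = Vt/(Pplat − PEEP) = 519.31 / (18.2 − 1) = 519.31/17.2 = 30.192 mL/cmH2O.
τ = R × C = 24.949 × 0.03019 L/cmH2O = 0.7532 s.
Fraction remaining = e^(−Te/τ) = e^(−1.53/0.7532) = 0.1312; trapped volume = 519.31 × 0.1312 = 68.133 mL.
Additional alveolar pressure from trapping ≈ V_trapped / C = 68.133 / 30.192 = 2.257 cmH2O.

2.3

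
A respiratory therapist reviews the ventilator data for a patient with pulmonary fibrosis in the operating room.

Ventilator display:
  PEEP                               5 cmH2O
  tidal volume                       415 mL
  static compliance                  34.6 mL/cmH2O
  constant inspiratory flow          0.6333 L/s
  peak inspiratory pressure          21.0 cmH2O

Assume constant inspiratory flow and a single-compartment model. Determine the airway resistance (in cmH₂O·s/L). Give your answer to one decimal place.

Equation of motion (constant flow): PIP = Vt/C + R·V̇ + PEEP.
R·V̇ = PIP − Vt/C − PEEP = 21.0 − 415/34.6 − 5 = 21.0 − 11.994 − 5 = 4.006 cmH2O.
R = 4.006 / 0.6333 = 6.326 cmH2O·s/L.

6.3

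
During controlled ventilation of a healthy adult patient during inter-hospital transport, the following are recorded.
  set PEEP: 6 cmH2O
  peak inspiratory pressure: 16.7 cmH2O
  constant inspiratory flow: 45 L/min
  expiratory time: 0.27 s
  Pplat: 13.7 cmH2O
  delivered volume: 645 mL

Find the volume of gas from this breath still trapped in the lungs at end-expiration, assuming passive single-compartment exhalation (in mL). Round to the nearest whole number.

Flow: 45 L/min ÷ 60 = 0.75 L/s.
R = (PIP − Pplat)/V̇ = (16.7 − 13.7) / 0.75 = 3.0/0.75 = 4.0 cmH2O·s/L.
C = Vt/(Pplat − PEEP) = 645.0 / (13.7 − 6) = 645.0/7.7 = 83.766 mL/cmH2O.
τ = R × C = 4.0 × 0.08377 L/cmH2O = 0.3351 s.
Fraction remaining = e^(−Te/τ) = e^(−0.27/0.3351) = 0.4468.
Trapped volume = 645.0 × 0.4468 = 288.19 mL.

288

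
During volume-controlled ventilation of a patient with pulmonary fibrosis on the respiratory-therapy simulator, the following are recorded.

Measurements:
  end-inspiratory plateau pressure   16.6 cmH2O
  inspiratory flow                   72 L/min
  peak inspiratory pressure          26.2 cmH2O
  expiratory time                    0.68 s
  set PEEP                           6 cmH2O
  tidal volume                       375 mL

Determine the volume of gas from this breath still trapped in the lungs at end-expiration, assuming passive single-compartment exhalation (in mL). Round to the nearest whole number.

Flow: 72 L/min ÷ 60 = 1.2 L/s.
R = (PIP − Pplat)/V̇ = (26.2 − 16.6) / 1.2 = 9.6/1.2 = 8.0 cmH2O·s/L.
C = Vt/(Pplat − PEEP) = 375.0 / (16.6 − 6) = 375.0/10.6 = 35.377 mL/cmH2O.
τ = R × C = 8.0 × 0.03538 L/cmH2O = 0.283 s.
Fraction remaining = e^(−Te/τ) = e^(−0.68/0.283) = 0.09046.
Trapped volume = 375.0 × 0.09046 = 33.923 mL.

34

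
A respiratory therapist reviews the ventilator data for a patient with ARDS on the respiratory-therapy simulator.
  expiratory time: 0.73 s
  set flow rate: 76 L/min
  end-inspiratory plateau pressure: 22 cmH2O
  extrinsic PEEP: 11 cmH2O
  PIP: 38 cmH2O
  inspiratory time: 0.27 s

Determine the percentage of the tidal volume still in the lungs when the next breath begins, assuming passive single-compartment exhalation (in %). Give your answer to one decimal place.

15.6

Flow: 76 L/min ÷ 60 = 1.2667 L/s.
Vt = flow × Ti = 1.2667 L/s × 0.27 s × 1000 mL/L = 342.01 mL.
R = (PIP − Pplat)/V̇ = (38 − 22) / 1.2667 = 16.0/1.2667 = 12.631 cmH2O·s/L.
C = Vt/(Pplat − PEEP) = 342.01 / (22 − 11) = 342.01/11.0 = 31.092 mL/cmH2O.
τ = R × C = 12.631 × 0.03109 L/cmH2O = 0.3927 s.
Fraction remaining at end-expiration = e^(−Te/τ) = e^(−0.73/0.3927) = 0.1558 → 15.58%.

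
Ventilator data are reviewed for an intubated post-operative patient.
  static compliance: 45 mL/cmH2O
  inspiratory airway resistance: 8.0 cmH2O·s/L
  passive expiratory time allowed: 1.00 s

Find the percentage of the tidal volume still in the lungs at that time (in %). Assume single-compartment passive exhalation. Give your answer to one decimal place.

τ = R × C = 8.0 × 45 mL/cmH2O = 8.0 × 0.045 L/cmH2O = 0.36 s.
Passive exhalation: V(t)/V₀ = e^(−t/τ) = e^(−1.00/0.36) = 0.06218.
Fraction remaining = 0.06218 → 6.218%.

6.2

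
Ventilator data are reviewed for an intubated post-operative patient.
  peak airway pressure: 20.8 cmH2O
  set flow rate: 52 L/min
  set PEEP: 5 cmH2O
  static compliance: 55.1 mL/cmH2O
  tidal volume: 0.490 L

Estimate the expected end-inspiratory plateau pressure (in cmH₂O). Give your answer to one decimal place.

13.9

Pplat = PEEP + Vt / Cstat = 5 + 490 / 55.1 = 5 + 8.893 = 13.893 cmH2O.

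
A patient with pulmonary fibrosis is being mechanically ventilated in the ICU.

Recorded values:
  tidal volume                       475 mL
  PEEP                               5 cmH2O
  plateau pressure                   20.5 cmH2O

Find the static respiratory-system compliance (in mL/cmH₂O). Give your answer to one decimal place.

Cstat = Vt / (Pplat − PEEP) = 475 / (20.5 − 5) = 475 / 15.5 = 30.645 mL/cmH2O.

30.6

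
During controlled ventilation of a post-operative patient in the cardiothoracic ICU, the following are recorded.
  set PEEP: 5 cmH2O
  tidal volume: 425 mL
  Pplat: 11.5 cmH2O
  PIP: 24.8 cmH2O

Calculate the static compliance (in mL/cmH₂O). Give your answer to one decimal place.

65.4

Cstat = Vt / (Pplat − PEEP) = 425 / (11.5 − 5) = 425 / 6.5 = 65.385 mL/cmH2O.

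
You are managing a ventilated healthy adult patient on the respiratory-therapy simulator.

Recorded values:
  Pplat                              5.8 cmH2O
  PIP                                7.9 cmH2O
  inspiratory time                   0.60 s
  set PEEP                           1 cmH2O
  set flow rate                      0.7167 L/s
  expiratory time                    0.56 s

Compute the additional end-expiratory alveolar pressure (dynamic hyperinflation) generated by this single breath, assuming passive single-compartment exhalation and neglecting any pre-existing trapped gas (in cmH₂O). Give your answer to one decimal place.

0.6

Vt = flow × Ti = 0.7167 L/s × 0.60 s × 1000 mL/L = 430.02 mL.
R = (PIP − Pplat)/V̇ = (7.9 − 5.8) / 0.7167 = 2.1/0.7167 = 2.93 cmH2O·s/L.
C = Vt/(Pplat − PEEP) = 430.02 / (5.8 − 1) = 430.02/4.8 = 89.588 mL/cmH2O.
τ = R × C = 2.93 × 0.08959 L/cmH2O = 0.2625 s.
Fraction remaining = e^(−Te/τ) = e^(−0.56/0.2625) = 0.1184; trapped volume = 430.02 × 0.1184 = 50.914 mL.
Additional alveolar pressure from trapping ≈ V_trapped / C = 50.914 / 89.588 = 0.5683 cmH2O.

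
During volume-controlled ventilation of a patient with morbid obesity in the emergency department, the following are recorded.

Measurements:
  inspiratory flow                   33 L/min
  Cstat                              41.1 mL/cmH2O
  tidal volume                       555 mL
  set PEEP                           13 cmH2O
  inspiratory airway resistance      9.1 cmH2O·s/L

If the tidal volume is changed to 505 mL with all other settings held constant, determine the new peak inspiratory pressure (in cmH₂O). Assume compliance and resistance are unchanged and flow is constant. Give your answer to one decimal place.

30.3

Flow: 33 L/min ÷ 60 = 0.55 L/s.
PIP = Vt/C + R·V̇ + PEEP (constant-flow equation of motion).
Only the elastic term changes: ΔPIP = ΔVt / C = (505 − 555) / 41.1 = -1.217 cmH2O.
Original PIP = 555/41.1 + 9.1×0.55 + 13 = 31.509 cmH2O; new PIP = 31.509 + (-1.217) = 30.292 cmH2O.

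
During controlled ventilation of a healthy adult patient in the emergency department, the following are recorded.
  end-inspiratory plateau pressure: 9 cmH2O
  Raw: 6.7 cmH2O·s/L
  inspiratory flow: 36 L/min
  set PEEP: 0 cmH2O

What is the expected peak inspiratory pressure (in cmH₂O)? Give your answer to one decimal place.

13.0

Flow: 36 L/min ÷ 60 = 0.6 L/s.
PIP = Pplat + Raw × flow = 9 + 6.7 × 0.6 = 9 + 4.02 = 13.02 cmH2O.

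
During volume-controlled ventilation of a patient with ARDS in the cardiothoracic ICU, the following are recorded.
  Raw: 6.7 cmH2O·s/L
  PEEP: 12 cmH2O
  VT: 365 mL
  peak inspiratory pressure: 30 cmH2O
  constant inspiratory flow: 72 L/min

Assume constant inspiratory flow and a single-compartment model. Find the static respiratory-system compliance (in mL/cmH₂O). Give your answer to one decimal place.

Flow: 72 L/min ÷ 60 = 1.2 L/s.
Equation of motion (constant flow): PIP = Vt/C + R·V̇ + PEEP.
Vt/C = PIP − R·V̇ − PEEP = 30 − 6.7×1.2 − 12 = 30 − 8.04 − 12 = 9.96 cmH2O.
C = Vt / 9.96 = 365 / 9.96 = 36.647 mL/cmH2O.

36.6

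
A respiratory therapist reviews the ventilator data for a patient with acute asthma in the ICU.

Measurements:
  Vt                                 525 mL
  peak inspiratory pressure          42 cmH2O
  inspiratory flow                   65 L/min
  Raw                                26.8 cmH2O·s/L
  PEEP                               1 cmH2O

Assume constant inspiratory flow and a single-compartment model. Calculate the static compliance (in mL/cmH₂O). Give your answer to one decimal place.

Flow: 65 L/min ÷ 60 = 1.0833 L/s.
Equation of motion (constant flow): PIP = Vt/C + R·V̇ + PEEP.
Vt/C = PIP − R·V̇ − PEEP = 42 − 26.8×1.0833 − 1 = 42 − 29.032 − 1 = 11.968 cmH2O.
C = Vt / 11.968 = 525 / 11.968 = 43.867 mL/cmH2O.

43.9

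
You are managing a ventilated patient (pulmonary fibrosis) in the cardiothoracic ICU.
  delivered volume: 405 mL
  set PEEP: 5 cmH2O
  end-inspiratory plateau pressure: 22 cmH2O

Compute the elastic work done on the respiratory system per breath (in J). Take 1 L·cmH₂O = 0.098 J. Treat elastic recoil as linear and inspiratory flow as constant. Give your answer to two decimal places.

0.34

Elastic work ≈ ½ × (Pplat − PEEP) × Vt = 0.5 × (22 − 5) × 0.405 L = 0.5 × 17.0 × 0.405 = 3.443 L·cmH2O.
× 0.098 J/(L·cmH2O) → 0.3374 J.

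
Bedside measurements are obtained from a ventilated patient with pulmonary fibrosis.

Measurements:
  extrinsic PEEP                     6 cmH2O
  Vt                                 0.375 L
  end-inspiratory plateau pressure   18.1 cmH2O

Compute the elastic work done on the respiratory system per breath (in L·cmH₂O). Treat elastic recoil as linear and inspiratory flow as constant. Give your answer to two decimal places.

2.27

Elastic work ≈ ½ × (Pplat − PEEP) × Vt = 0.5 × (18.1 − 6) × 0.375 L = 0.5 × 12.1 × 0.375 = 2.269 L·cmH2O.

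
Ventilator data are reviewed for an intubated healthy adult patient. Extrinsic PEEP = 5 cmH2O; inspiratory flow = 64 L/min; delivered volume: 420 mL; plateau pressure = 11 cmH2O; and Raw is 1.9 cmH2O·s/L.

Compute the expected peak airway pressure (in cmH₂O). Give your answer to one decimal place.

13.0

Flow: 64 L/min ÷ 60 = 1.0667 L/s.
PIP = Pplat + Raw × flow = 11 + 1.9 × 1.0667 = 11 + 2.027 = 13.027 cmH2O.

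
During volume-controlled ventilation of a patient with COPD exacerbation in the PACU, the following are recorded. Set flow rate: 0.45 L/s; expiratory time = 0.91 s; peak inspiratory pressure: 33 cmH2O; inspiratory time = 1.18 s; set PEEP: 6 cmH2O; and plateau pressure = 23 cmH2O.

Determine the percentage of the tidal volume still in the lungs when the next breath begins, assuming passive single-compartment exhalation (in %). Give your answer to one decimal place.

Vt = flow × Ti = 0.45 L/s × 1.18 s × 1000 mL/L = 531.0 mL.
R = (PIP − Pplat)/V̇ = (33 − 23) / 0.45 = 10.0/0.45 = 22.222 cmH2O·s/L.
C = Vt/(Pplat − PEEP) = 531.0 / (23 − 6) = 531.0/17.0 = 31.235 mL/cmH2O.
τ = R × C = 22.222 × 0.03124 L/cmH2O = 0.6942 s.
Fraction remaining at end-expiration = e^(−Te/τ) = e^(−0.91/0.6942) = 0.2696 → 26.96%.

27.0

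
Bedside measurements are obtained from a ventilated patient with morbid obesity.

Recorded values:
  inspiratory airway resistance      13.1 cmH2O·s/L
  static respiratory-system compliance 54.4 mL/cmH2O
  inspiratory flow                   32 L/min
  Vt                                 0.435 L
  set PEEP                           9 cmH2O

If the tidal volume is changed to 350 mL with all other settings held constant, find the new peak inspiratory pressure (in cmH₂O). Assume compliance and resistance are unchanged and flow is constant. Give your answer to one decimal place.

22.4

Flow: 32 L/min ÷ 60 = 0.5333 L/s.
PIP = Vt/C + R·V̇ + PEEP (constant-flow equation of motion).
Only the elastic term changes: ΔPIP = ΔVt / C = (350 − 435) / 54.4 = -1.563 cmH2O.
Original PIP = 435/54.4 + 13.1×0.5333 + 9 = 23.983 cmH2O; new PIP = 23.983 + (-1.563) = 22.42 cmH2O.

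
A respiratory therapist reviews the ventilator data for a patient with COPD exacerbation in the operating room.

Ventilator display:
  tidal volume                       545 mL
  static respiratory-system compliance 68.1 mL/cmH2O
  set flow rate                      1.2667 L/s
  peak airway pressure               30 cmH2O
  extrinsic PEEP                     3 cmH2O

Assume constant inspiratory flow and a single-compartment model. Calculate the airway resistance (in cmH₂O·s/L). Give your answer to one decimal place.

Equation of motion (constant flow): PIP = Vt/C + R·V̇ + PEEP.
R·V̇ = PIP − Vt/C − PEEP = 30 − 545/68.1 − 3 = 30 − 8.003 − 3 = 18.997 cmH2O.
R = 18.997 / 1.2667 = 14.997 cmH2O·s/L.

15.0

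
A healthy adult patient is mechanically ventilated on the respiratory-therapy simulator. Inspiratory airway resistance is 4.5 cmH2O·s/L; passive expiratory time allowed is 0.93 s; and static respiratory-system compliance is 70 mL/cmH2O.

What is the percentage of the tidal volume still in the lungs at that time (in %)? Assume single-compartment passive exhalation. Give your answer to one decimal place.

5.2

τ = R × C = 4.5 × 70 mL/cmH2O = 4.5 × 0.070 L/cmH2O = 0.315 s.
Passive exhalation: V(t)/V₀ = e^(−t/τ) = e^(−0.93/0.315) = 0.05222.
Fraction remaining = 0.05222 → 5.222%.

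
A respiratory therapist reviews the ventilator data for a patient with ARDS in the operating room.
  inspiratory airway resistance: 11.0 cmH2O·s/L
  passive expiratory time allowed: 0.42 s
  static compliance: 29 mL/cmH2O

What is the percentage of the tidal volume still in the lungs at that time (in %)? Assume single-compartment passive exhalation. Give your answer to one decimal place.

26.8

τ = R × C = 11.0 × 29 mL/cmH2O = 11.0 × 0.029 L/cmH2O = 0.319 s.
Passive exhalation: V(t)/V₀ = e^(−t/τ) = e^(−0.42/0.319) = 0.268.
Fraction remaining = 0.268 → 26.8%.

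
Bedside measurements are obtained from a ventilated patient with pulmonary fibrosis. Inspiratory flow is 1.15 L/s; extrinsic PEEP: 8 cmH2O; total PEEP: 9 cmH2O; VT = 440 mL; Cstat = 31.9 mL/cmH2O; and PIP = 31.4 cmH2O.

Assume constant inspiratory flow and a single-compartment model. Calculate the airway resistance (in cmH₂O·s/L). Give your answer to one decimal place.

Total PEEP = 9 cmH2O (set 8 + intrinsic 1); this is the baseline alveolar pressure.
Equation of motion (constant flow): PIP = Vt/C + R·V̇ + PEEP.
R·V̇ = PIP − Vt/C − PEEP = 31.4 − 440/31.9 − 9 = 31.4 − 13.793 − 9 = 8.607 cmH2O.
R = 8.607 / 1.15 = 7.484 cmH2O·s/L.

7.5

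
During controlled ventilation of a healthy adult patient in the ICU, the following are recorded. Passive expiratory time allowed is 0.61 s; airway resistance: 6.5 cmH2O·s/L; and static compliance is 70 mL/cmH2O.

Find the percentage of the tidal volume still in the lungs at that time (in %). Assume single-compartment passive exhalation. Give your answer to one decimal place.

26.2

τ = R × C = 6.5 × 70 mL/cmH2O = 6.5 × 0.070 L/cmH2O = 0.455 s.
Passive exhalation: V(t)/V₀ = e^(−t/τ) = e^(−0.61/0.455) = 0.2617.
Fraction remaining = 0.2617 → 26.17%.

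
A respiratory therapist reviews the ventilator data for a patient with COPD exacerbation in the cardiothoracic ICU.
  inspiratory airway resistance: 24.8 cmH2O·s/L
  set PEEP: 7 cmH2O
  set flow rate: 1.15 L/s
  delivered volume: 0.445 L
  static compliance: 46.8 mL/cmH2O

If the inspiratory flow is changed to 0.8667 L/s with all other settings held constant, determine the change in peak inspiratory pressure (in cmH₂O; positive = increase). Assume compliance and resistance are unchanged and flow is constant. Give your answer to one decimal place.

PIP = Vt/C + R·V̇ + PEEP (constant-flow equation of motion).
Only the resistive term changes: ΔPIP = R × ΔV̇ = 24.8 × (0.8667 − 1.15) = 24.8 × -0.2833 = -7.026 cmH2O.

-7.0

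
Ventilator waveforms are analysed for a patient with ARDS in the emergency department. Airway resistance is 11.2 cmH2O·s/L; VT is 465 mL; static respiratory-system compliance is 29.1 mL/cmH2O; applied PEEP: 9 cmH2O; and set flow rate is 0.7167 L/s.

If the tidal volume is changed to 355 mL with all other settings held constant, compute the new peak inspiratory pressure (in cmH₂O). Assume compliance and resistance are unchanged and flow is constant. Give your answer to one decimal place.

29.2

PIP = Vt/C + R·V̇ + PEEP (constant-flow equation of motion).
Only the elastic term changes: ΔPIP = ΔVt / C = (355 − 465) / 29.1 = -3.78 cmH2O.
Original PIP = 465/29.1 + 11.2×0.7167 + 9 = 33.006 cmH2O; new PIP = 33.006 + (-3.78) = 29.226 cmH2O.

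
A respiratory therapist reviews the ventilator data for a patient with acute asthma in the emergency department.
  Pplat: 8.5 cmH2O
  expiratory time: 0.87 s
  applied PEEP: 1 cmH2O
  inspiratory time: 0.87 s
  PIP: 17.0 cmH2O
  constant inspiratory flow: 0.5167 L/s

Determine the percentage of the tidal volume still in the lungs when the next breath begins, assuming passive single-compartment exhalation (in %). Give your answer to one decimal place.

41.4

Vt = flow × Ti = 0.5167 L/s × 0.87 s × 1000 mL/L = 449.53 mL.
R = (PIP − Pplat)/V̇ = (17.0 − 8.5) / 0.5167 = 8.5/0.5167 = 16.451 cmH2O·s/L.
C = Vt/(Pplat − PEEP) = 449.53 / (8.5 − 1) = 449.53/7.5 = 59.937 mL/cmH2O.
τ = R × C = 16.451 × 0.05994 L/cmH2O = 0.9861 s.
Fraction remaining at end-expiration = e^(−Te/τ) = e^(−0.87/0.9861) = 0.4138 → 41.38%.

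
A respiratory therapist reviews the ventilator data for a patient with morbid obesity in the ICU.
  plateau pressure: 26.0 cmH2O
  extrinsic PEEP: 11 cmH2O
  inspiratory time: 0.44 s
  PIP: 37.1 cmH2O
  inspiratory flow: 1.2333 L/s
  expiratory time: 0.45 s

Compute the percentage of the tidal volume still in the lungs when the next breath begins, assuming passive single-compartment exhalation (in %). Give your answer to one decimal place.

Vt = flow × Ti = 1.2333 L/s × 0.44 s × 1000 mL/L = 542.65 mL.
R = (PIP − Pplat)/V̇ = (37.1 − 26.0) / 1.2333 = 11.1/1.2333 = 9.0 cmH2O·s/L.
C = Vt/(Pplat − PEEP) = 542.65 / (26.0 − 11) = 542.65/15.0 = 36.177 mL/cmH2O.
τ = R × C = 9.0 × 0.03618 L/cmH2O = 0.3256 s.
Fraction remaining at end-expiration = e^(−Te/τ) = e^(−0.45/0.3256) = 0.2511 → 25.11%.

25.1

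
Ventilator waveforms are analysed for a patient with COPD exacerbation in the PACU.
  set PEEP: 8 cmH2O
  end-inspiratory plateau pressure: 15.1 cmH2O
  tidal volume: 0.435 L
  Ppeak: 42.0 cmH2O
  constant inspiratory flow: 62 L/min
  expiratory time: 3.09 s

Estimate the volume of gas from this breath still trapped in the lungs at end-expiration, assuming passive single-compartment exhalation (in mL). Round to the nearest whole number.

63

Flow: 62 L/min ÷ 60 = 1.0333 L/s.
R = (PIP − Pplat)/V̇ = (42.0 − 15.1) / 1.0333 = 26.9/1.0333 = 26.033 cmH2O·s/L.
C = Vt/(Pplat − PEEP) = 435.0 / (15.1 − 8) = 435.0/7.1 = 61.268 mL/cmH2O.
τ = R × C = 26.033 × 0.06127 L/cmH2O = 1.595 s.
Fraction remaining = e^(−Te/τ) = e^(−3.09/1.595) = 0.1441.
Trapped volume = 435.0 × 0.1441 = 62.684 mL.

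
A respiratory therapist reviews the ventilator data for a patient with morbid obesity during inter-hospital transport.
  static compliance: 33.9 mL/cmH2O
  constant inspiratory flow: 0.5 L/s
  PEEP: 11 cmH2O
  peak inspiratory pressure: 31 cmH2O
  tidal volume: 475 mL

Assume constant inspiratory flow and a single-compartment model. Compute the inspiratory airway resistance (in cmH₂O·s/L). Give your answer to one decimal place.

12.0

Equation of motion (constant flow): PIP = Vt/C + R·V̇ + PEEP.
R·V̇ = PIP − Vt/C − PEEP = 31 − 475/33.9 − 11 = 31 − 14.012 − 11 = 5.988 cmH2O.
R = 5.988 / 0.5 = 11.976 cmH2O·s/L.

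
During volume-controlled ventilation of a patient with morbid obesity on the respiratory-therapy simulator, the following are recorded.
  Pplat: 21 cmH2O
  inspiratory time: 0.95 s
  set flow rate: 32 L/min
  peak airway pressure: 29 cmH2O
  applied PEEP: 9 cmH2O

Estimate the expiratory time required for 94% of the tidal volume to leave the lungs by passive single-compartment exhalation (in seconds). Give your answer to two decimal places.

1.78

Flow: 32 L/min ÷ 60 = 0.5333 L/s.
Vt = flow × Ti = 0.5333 L/s × 0.95 s × 1000 mL/L = 506.64 mL.
R = (PIP − Pplat)/V̇ = (29 − 21) / 0.5333 = 8.0/0.5333 = 15.001 cmH2O·s/L.
C = Vt/(Pplat − PEEP) = 506.64 / (21 − 9) = 506.64/12.0 = 42.22 mL/cmH2O.
τ = R × C = 15.001 × 0.04222 L/cmH2O = 0.6333 s.
t = −τ·ln(1 − 0.94) = −0.6333·ln(0.06) = 1.782 s.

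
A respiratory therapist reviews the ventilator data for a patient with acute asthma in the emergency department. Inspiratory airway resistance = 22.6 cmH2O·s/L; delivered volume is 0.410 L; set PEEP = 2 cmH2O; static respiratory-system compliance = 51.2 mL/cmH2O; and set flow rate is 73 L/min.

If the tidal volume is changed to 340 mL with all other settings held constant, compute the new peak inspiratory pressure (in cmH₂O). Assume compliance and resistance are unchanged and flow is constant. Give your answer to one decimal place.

36.1

Flow: 73 L/min ÷ 60 = 1.2167 L/s.
PIP = Vt/C + R·V̇ + PEEP (constant-flow equation of motion).
Only the elastic term changes: ΔPIP = ΔVt / C = (340 − 410) / 51.2 = -1.367 cmH2O.
Original PIP = 410/51.2 + 22.6×1.2167 + 2 = 37.505 cmH2O; new PIP = 37.505 + (-1.367) = 36.138 cmH2O.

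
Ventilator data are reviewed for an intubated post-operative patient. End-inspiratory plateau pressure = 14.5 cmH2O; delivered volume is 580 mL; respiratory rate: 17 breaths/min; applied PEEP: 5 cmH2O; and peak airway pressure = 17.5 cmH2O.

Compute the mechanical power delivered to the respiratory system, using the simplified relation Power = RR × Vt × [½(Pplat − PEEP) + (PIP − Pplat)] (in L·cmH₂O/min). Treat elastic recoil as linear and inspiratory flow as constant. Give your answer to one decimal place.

76.4

Per-breath work = Vt × [½(Pplat−PEEP) + (PIP−Pplat)] = 0.580 × [0.5×9.5 + 3.0] = 0.580 × 7.75 = 4.495 L·cmH2O.
Power = 17 × 4.495 = 76.415 L·cmH2O/min.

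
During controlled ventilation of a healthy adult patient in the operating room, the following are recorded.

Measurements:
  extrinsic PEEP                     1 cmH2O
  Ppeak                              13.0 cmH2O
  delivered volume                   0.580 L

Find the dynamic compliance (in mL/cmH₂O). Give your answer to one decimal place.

Dynamic compliance = Vt / (PIP − PEEP) = 580 / (13.0 − 1) = 580 / 12.0 = 48.333 mL/cmH2O.

48.3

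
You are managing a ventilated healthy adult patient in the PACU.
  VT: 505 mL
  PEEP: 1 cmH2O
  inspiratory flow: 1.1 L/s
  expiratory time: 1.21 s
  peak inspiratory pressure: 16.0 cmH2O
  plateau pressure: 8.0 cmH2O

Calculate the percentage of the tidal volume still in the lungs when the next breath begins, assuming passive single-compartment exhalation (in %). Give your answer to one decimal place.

10.0

R = (PIP − Pplat)/V̇ = (16.0 − 8.0) / 1.1 = 8.0/1.1 = 7.273 cmH2O·s/L.
C = Vt/(Pplat − PEEP) = 505.0 / (8.0 − 1) = 505.0/7.0 = 72.143 mL/cmH2O.
τ = R × C = 7.273 × 0.07214 L/cmH2O = 0.5247 s.
Fraction remaining at end-expiration = e^(−Te/τ) = e^(−1.21/0.5247) = 0.09965 → 9.965%.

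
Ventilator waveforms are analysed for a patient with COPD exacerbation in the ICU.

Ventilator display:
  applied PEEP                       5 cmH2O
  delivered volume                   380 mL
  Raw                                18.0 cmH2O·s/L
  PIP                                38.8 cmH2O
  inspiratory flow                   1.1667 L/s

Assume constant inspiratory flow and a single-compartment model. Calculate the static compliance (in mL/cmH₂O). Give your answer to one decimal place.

29.7

Equation of motion (constant flow): PIP = Vt/C + R·V̇ + PEEP.
Vt/C = PIP − R·V̇ − PEEP = 38.8 − 18.0×1.1667 − 5 = 38.8 − 21.001 − 5 = 12.799 cmH2O.
C = Vt / 12.799 = 380 / 12.799 = 29.69 mL/cmH2O.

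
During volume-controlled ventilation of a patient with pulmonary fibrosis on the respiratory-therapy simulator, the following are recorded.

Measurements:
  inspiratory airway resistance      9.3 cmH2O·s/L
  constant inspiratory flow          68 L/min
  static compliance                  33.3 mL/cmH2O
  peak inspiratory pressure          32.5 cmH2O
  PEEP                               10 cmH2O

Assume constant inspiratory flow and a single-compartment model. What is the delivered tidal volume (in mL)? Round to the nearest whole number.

398

Flow: 68 L/min ÷ 60 = 1.1333 L/s.
Equation of motion (constant flow): PIP = Vt/C + R·V̇ + PEEP.
Vt/C = PIP − R·V̇ − PEEP = 32.5 − 10.54 − 10 = 11.96 cmH2O.
Vt = C × 11.96 = 33.3 × 11.96 = 398.27 mL.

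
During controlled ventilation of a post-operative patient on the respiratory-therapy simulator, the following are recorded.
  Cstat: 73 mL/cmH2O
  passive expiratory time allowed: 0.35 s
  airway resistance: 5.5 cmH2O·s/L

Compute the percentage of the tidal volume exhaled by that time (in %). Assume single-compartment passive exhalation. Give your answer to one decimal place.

τ = R × C = 5.5 × 73 mL/cmH2O = 5.5 × 0.073 L/cmH2O = 0.4015 s.
Passive exhalation: V(t)/V₀ = e^(−t/τ) = e^(−0.35/0.4015) = 0.4182.
Fraction exhaled = 1 − 0.4182 = 0.5818 → 58.18%.

58.2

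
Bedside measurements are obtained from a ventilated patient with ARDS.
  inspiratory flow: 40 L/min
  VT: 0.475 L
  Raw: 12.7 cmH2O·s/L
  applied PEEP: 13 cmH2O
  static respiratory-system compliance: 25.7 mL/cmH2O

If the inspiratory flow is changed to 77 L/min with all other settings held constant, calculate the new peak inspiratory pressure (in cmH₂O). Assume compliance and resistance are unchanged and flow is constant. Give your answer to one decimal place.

Flow: 40 L/min ÷ 60 = 0.6667 L/s.
New flow: 77 L/min ÷ 60 = 1.2833 L/s.
PIP = Vt/C + R·V̇ + PEEP (constant-flow equation of motion).
Only the resistive term changes: ΔPIP = R × ΔV̇ = 12.7 × (1.2833 − 0.6667) = 12.7 × 0.6166 = 7.831 cmH2O.
Original PIP = 475/25.7 + 12.7×0.6667 + 13 = 39.95 cmH2O; new PIP = 39.95 + (7.831) = 47.781 cmH2O.

47.8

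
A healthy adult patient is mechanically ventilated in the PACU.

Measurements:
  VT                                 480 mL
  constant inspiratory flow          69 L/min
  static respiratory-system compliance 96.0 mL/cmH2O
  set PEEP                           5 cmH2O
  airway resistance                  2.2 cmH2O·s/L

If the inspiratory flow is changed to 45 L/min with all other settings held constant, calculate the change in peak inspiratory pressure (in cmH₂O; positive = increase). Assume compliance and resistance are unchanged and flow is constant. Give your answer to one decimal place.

Flow: 69 L/min ÷ 60 = 1.15 L/s.
New flow: 45 L/min ÷ 60 = 0.75 L/s.
PIP = Vt/C + R·V̇ + PEEP (constant-flow equation of motion).
Only the resistive term changes: ΔPIP = R × ΔV̇ = 2.2 × (0.75 − 1.15) = 2.2 × -0.4 = -0.88 cmH2O.

-0.9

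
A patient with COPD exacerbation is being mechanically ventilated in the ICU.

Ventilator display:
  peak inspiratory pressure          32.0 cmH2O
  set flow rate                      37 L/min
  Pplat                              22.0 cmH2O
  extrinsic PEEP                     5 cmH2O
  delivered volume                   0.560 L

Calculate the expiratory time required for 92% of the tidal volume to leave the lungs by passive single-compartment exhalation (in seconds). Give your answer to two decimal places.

1.35

Flow: 37 L/min ÷ 60 = 0.6167 L/s.
R = (PIP − Pplat)/V̇ = (32.0 − 22.0) / 0.6167 = 10.0/0.6167 = 16.215 cmH2O·s/L.
C = Vt/(Pplat − PEEP) = 560.0 / (22.0 − 5) = 560.0/17.0 = 32.941 mL/cmH2O.
τ = R × C = 16.215 × 0.03294 L/cmH2O = 0.5341 s.
t = −τ·ln(1 − 0.92) = −0.5341·ln(0.08) = 1.349 s.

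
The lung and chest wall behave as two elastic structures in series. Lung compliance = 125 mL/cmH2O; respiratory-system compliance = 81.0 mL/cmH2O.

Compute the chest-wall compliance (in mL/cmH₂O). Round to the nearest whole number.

1/Ccw = 1/Crs − 1/CL.
1/Ccw = 1/81.0 − 1/125 = 0.004346.
Ccw = 230.1 mL/cmH2O.

230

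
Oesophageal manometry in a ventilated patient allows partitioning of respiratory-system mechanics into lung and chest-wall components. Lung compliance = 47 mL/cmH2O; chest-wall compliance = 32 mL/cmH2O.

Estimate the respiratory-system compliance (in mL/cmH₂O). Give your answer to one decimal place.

Lung and chest wall are elastances in series: 1/Crs = 1/CL + 1/Ccw.
1/Crs = 1/47 + 1/32 = 0.05253.
Crs = 19.037 mL/cmH2O.

19.0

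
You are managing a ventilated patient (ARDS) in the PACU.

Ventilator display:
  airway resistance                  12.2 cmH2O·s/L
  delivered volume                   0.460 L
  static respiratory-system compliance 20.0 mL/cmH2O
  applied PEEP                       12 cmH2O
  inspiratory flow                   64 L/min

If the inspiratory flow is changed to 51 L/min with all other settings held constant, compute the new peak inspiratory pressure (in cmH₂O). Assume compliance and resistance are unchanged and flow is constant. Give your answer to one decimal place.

Flow: 64 L/min ÷ 60 = 1.0667 L/s.
New flow: 51 L/min ÷ 60 = 0.85 L/s.
PIP = Vt/C + R·V̇ + PEEP (constant-flow equation of motion).
Only the resistive term changes: ΔPIP = R × ΔV̇ = 12.2 × (0.85 − 1.0667) = 12.2 × -0.2167 = -2.644 cmH2O.
Original PIP = 460/20.0 + 12.2×1.0667 + 12 = 48.014 cmH2O; new PIP = 48.014 + (-2.644) = 45.37 cmH2O.

45.4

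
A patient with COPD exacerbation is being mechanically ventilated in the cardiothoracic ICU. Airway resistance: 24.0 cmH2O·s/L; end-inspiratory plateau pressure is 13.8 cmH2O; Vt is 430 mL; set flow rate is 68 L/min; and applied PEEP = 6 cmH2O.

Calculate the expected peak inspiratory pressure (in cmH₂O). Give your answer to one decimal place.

Flow: 68 L/min ÷ 60 = 1.1333 L/s.
PIP = Pplat + Raw × flow = 13.8 + 24.0 × 1.1333 = 13.8 + 27.199 = 40.999 cmH2O.

41.0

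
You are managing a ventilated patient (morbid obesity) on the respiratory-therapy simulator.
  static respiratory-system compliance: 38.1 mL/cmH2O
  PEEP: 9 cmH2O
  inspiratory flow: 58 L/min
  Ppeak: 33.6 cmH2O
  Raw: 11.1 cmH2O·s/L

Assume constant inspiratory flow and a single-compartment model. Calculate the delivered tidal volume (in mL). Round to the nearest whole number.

528

Flow: 58 L/min ÷ 60 = 0.9667 L/s.
Equation of motion (constant flow): PIP = Vt/C + R·V̇ + PEEP.
Vt/C = PIP − R·V̇ − PEEP = 33.6 − 10.73 − 9 = 13.87 cmH2O.
Vt = C × 13.87 = 38.1 × 13.87 = 528.45 mL.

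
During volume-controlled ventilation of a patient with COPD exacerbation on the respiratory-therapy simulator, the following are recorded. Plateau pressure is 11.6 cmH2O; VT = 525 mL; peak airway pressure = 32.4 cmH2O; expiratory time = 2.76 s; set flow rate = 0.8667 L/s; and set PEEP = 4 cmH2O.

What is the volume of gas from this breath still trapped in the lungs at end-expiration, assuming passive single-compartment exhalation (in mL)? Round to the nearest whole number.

99

R = (PIP − Pplat)/V̇ = (32.4 − 11.6) / 0.8667 = 20.8/0.8667 = 23.999 cmH2O·s/L.
C = Vt/(Pplat − PEEP) = 525.0 / (11.6 − 4) = 525.0/7.6 = 69.079 mL/cmH2O.
τ = R × C = 23.999 × 0.06908 L/cmH2O = 1.658 s.
Fraction remaining = e^(−Te/τ) = e^(−2.76/1.658) = 0.1893.
Trapped volume = 525.0 × 0.1893 = 99.383 mL.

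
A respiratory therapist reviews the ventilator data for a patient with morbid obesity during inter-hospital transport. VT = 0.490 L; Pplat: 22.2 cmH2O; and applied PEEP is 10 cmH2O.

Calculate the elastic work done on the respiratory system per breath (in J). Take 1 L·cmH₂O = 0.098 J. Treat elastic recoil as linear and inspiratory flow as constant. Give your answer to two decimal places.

Elastic work ≈ ½ × (Pplat − PEEP) × Vt = 0.5 × (22.2 − 10) × 0.490 L = 0.5 × 12.2 × 0.490 = 2.989 L·cmH2O.
× 0.098 J/(L·cmH2O) → 0.2929 J.

0.29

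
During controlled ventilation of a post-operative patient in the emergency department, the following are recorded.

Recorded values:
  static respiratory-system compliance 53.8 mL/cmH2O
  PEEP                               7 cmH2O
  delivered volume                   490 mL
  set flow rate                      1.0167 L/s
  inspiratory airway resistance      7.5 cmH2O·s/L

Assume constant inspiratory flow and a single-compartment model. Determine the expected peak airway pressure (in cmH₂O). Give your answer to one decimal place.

Equation of motion (constant flow): PIP = Vt/C + R·V̇ + PEEP.
PIP = 490/53.8 + 7.5×1.0167 + 7 = 9.108 + 7.625 + 7 = 23.733 cmH2O.

23.7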